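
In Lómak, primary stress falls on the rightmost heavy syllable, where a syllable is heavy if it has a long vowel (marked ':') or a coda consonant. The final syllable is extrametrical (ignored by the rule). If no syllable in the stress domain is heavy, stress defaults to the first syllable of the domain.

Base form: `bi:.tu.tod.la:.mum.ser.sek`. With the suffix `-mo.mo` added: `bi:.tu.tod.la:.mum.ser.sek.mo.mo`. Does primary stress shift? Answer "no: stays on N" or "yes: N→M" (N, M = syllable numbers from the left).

yes: 6→7

Base `bi:.tu.tod.la:.mum.ser.sek` (7 syllables):
  The final syllable (7, sek) is extrametrical; the stress domain is syllables 1–6.
  Weights: 1 bi: H, 2 tu L, 3 tod H, 4 la: H, 5 mum H, 6 ser H.
  Heavy syllables in the domain: 1, 3, 4, 5, 6. The rightmost is syllable 6 (ser).
  → primary stress on syllable 6.
Suffixed `bi:.tu.tod.la:.mum.ser.sek.mo.mo` (9 syllables):
  The final syllable (9, mo) is extrametrical; the stress domain is syllables 1–8.
  Weights: 1 bi: H, 2 tu L, 3 tod H, 4 la: H, 5 mum H, 6 ser H, 7 sek H, 8 mo L.
  Heavy syllables in the domain: 1, 3, 4, 5, 6, 7. The rightmost is syllable 7 (sek).
  → primary stress on syllable 7.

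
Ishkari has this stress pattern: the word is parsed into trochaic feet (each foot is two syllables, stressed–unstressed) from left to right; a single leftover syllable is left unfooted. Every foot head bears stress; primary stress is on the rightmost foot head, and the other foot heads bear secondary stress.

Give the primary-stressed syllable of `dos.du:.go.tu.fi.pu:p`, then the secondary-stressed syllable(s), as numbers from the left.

primary 5, secondary 1, 3

Parse left to right into trochaic (ˈσσ) feet: (ˈdos.du:) (ˈgo.tu) (ˈfi.pu:p).
Foot heads (stressed positions): 1, 3, 5.
End Rule Rightmost: primary stress on the rightmost head = syllable 5.
Secondary stress on 1, 3: ˌdos.du:.ˌgo.tu.ˈfi.pu:p.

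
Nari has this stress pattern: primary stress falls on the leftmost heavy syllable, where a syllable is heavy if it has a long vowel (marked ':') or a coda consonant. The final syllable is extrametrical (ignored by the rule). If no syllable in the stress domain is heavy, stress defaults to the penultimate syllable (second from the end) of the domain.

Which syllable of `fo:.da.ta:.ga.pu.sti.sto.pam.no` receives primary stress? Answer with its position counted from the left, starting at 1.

1

The final syllable (9, no) is extrametrical; the stress domain is syllables 1–8.
Weights: 1 fo: H, 2 da L, 3 ta: H, 4 ga L, 5 pu L, 6 sti L, 7 sto L, 8 pam H.
Heavy syllables in the domain: 1, 3, 8. The leftmost is syllable 1 (fo:).
Primary stress: syllable 1 → ˈfo:.da.ta:.ga.pu.sti.sto.pam.no.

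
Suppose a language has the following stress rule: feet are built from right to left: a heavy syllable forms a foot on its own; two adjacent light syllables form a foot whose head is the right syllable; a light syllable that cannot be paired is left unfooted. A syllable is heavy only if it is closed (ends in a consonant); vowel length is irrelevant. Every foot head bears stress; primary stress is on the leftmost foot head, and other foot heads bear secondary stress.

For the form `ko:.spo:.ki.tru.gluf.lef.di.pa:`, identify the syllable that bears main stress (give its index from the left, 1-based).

Weights: 1 ko: L, 2 spo: L, 3 ki L, 4 tru L, 5 gluf H, 6 lef H, 7 di L, 8 pa: L.
Parse right to left (heavy = foot alone; LL = one foot; stranded L unfooted): (ko:.ˈspo:) (ki.ˈtru) (ˈgluf) (ˈlef) (di.ˈpa:).
Foot heads: 2, 4, 5, 6, 8.
Primary stress on the leftmost head = syllable 2.
Primary stress: syllable 2 → ko:.ˈspo:.ki.tru.gluf.lef.di.pa:.

2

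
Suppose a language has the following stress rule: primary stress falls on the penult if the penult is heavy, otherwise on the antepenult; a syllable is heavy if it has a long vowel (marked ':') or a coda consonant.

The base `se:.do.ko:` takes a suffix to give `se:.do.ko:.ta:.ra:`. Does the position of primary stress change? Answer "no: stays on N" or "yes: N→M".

Base `se:.do.ko:` (3 syllables):
  Weights: 1 se: H, 2 do L, 3 ko: H.
  The penult (syllable 2, do) is light, so stress falls on the antepenult (syllable 1, se:).
  → primary stress on syllable 1.
Suffixed `se:.do.ko:.ta:.ra:` (5 syllables):
  Weights: 3 ko: H, 4 ta: H, 5 ra: H.
  The penult (syllable 4, ta:) is heavy, so it takes stress.
  → primary stress on syllable 4.

yes: 1→4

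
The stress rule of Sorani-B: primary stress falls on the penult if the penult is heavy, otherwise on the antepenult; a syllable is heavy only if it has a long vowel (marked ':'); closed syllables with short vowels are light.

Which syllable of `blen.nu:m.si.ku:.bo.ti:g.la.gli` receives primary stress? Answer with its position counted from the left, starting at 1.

Weights: 6 ti:g H, 7 la L, 8 gli L.
The penult (syllable 7, la) is light, so stress falls on the antepenult (syllable 6, ti:g).
Primary stress: syllable 6 → blen.nu:m.si.ku:.bo.ˈti:g.la.gli.

6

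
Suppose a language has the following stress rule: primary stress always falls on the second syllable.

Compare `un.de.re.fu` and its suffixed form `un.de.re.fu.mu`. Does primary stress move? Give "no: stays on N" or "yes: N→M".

Base `un.de.re.fu` (4 syllables):
  The word has 4 syllables; the second syllable is syllable 2 (de).
  → primary stress on syllable 2.
Suffixed `un.de.re.fu.mu` (5 syllables):
  The word has 5 syllables; the second syllable is syllable 2 (de).
  → primary stress on syllable 2.

no: stays on 2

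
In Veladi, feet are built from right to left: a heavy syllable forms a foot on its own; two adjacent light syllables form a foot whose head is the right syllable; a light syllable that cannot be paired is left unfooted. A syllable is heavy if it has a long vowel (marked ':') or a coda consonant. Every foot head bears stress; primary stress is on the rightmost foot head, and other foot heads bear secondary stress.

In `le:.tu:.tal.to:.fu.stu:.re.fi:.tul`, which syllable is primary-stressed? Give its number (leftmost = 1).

Weights: 1 le: H, 2 tu: H, 3 tal H, 4 to: H, 5 fu L, 6 stu: H, 7 re L, 8 fi: H, 9 tul H.
Parse right to left (heavy = foot alone; LL = one foot; stranded L unfooted): (ˈle:) (ˈtu:) (ˈtal) (ˈto:) fu (ˈstu:) re (ˈfi:) (ˈtul).
Foot heads: 1, 2, 3, 4, 6, 8, 9.
Primary stress on the rightmost head = syllable 9.
Primary stress: syllable 9 → le:.tu:.tal.to:.fu.stu:.re.fi:.ˈtul.

9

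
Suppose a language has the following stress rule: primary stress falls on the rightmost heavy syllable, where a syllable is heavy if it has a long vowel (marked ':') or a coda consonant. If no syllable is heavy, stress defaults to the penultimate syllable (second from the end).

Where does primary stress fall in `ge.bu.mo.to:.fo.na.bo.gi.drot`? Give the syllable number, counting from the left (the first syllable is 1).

9

Weights: 1 ge L, 2 bu L, 3 mo L, 4 to: H, 5 fo L, 6 na L, 7 bo L, 8 gi L, 9 drot H.
Heavy syllables in the domain: 4, 9. The rightmost is syllable 9 (drot).
Primary stress: syllable 9 → ge.bu.mo.to:.fo.na.bo.gi.ˈdrot.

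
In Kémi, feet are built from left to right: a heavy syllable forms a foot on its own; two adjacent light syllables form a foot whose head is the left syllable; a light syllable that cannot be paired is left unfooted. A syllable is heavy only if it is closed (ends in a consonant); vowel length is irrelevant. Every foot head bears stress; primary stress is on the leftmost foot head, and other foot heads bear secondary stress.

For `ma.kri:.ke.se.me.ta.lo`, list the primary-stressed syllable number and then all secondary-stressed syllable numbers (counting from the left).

Weights: 1 ma L, 2 kri: L, 3 ke L, 4 se L, 5 me L, 6 ta L, 7 lo L.
Parse left to right (heavy = foot alone; LL = one foot; stranded L unfooted): (ˈma.kri:) (ˈke.se) (ˈme.ta) lo.
Foot heads: 1, 3, 5.
Primary stress on the leftmost head = syllable 1.
Secondary stress on 3, 5: ˈma.kri:.ˌke.se.ˌme.ta.lo.

primary 1, secondary 3, 5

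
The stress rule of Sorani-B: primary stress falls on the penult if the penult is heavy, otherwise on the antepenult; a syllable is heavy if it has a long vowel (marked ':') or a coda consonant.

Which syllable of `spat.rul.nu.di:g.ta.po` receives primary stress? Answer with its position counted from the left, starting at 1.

4

Weights: 4 di:g H, 5 ta L, 6 po L.
The penult (syllable 5, ta) is light, so stress falls on the antepenult (syllable 4, di:g).
Primary stress: syllable 4 → spat.rul.nu.ˈdi:g.ta.po.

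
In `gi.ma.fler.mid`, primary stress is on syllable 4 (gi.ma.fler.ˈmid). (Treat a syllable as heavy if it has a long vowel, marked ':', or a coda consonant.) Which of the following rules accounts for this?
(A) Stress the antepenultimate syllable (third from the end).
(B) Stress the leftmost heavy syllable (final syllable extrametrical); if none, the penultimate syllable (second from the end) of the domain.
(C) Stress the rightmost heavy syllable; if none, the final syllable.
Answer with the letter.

C

Rule A → syllable 2 (observed: 4).
Rule B → syllable 3 (observed: 4).
Rule C → syllable 4 ✓.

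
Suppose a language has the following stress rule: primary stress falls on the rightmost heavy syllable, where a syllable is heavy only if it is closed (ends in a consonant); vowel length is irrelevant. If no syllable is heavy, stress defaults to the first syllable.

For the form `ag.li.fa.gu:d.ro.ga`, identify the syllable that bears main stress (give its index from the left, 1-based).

4

Weights: 1 ag H, 2 li L, 3 fa L, 4 gu:d H, 5 ro L, 6 ga L.
Heavy syllables in the domain: 1, 4. The rightmost is syllable 4 (gu:d).
Primary stress: syllable 4 → ag.li.fa.ˈgu:d.ro.ga.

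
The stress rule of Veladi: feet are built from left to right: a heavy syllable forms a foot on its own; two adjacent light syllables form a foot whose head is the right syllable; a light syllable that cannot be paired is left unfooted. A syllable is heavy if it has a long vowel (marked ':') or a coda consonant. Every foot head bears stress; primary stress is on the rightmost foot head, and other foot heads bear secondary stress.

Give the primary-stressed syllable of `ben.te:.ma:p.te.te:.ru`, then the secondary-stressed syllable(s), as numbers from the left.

primary 5, secondary 1, 2, 3

Weights: 1 ben H, 2 te: H, 3 ma:p H, 4 te L, 5 te: H, 6 ru L.
Parse left to right (heavy = foot alone; LL = one foot; stranded L unfooted): (ˈben) (ˈte:) (ˈma:p) te (ˈte:) ru.
Foot heads: 1, 2, 3, 5.
Primary stress on the rightmost head = syllable 5.
Secondary stress on 1, 2, 3: ˌben.ˌte:.ˌma:p.te.ˈte:.ru.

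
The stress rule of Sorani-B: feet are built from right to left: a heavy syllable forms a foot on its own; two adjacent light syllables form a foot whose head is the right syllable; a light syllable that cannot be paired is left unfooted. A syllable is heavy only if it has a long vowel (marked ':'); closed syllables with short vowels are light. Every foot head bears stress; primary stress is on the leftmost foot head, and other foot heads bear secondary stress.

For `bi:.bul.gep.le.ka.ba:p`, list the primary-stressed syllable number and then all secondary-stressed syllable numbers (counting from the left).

primary 1, secondary 3, 5, 6

Weights: 1 bi: H, 2 bul L, 3 gep L, 4 le L, 5 ka L, 6 ba:p H.
Parse right to left (heavy = foot alone; LL = one foot; stranded L unfooted): (ˈbi:) (bul.ˈgep) (le.ˈka) (ˈba:p).
Foot heads: 1, 3, 5, 6.
Primary stress on the leftmost head = syllable 1.
Secondary stress on 3, 5, 6: ˈbi:.bul.ˌgep.le.ˌka.ˌba:p.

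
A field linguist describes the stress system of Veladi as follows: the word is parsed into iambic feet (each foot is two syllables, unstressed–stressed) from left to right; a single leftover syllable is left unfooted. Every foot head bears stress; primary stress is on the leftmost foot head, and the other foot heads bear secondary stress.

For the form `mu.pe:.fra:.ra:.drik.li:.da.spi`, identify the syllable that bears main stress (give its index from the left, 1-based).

Parse left to right into iambic (σˈσ) feet: (mu.ˈpe:) (fra:.ˈra:) (drik.ˈli:) (da.ˈspi).
Foot heads (stressed positions): 2, 4, 6, 8.
End Rule Leftmost: primary stress on the leftmost head = syllable 2.
Primary stress: syllable 2 → mu.ˈpe:.fra:.ra:.drik.li:.da.spi.

2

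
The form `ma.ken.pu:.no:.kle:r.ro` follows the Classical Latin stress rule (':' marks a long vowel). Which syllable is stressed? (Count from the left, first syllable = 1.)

5

Classical Latin: stress the penult if heavy (long vowel or closed), else the antepenult.
Weights: 4 no: H, 5 kle:r H, 6 ro L.
The penult (syllable 5, kle:r) is heavy, so it takes stress.
Stress on syllable 5: ma.ken.pu:.no:.ˈkle:r.ro.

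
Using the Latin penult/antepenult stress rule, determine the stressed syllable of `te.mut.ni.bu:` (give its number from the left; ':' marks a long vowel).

2

Classical Latin: stress the penult if heavy (long vowel or closed), else the antepenult.
Weights: 2 mut H, 3 ni L, 4 bu: H.
The penult (syllable 3, ni) is light, so stress falls on the antepenult (syllable 2, mut).
Stress on syllable 2: te.ˈmut.ni.bu:.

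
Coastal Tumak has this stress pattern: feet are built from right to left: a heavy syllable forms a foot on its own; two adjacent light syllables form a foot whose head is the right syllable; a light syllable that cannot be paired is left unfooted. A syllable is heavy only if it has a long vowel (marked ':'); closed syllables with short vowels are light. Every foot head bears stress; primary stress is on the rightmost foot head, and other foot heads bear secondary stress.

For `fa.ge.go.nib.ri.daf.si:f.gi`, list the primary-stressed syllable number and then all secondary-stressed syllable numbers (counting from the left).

Weights: 1 fa L, 2 ge L, 3 go L, 4 nib L, 5 ri L, 6 daf L, 7 si:f H, 8 gi L.
Parse right to left (heavy = foot alone; LL = one foot; stranded L unfooted): (fa.ˈge) (go.ˈnib) (ri.ˈdaf) (ˈsi:f) gi.
Foot heads: 2, 4, 6, 7.
Primary stress on the rightmost head = syllable 7.
Secondary stress on 2, 4, 6: fa.ˌge.go.ˌnib.ri.ˌdaf.ˈsi:f.gi.

primary 7, secondary 2, 4, 6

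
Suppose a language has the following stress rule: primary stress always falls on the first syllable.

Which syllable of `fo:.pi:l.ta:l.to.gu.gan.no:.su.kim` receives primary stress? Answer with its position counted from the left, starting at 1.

1

The word has 9 syllables; the first syllable is syllable 1 (fo:).
Primary stress: syllable 1 → ˈfo:.pi:l.ta:l.to.gu.gan.no:.su.kim.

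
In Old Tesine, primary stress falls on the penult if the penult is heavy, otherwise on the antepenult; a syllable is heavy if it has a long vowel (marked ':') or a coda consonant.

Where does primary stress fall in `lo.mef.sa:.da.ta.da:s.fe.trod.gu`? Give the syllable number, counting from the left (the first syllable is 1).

Weights: 7 fe L, 8 trod H, 9 gu L.
The penult (syllable 8, trod) is heavy, so it takes stress.
Primary stress: syllable 8 → lo.mef.sa:.da.ta.da:s.fe.ˈtrod.gu.

8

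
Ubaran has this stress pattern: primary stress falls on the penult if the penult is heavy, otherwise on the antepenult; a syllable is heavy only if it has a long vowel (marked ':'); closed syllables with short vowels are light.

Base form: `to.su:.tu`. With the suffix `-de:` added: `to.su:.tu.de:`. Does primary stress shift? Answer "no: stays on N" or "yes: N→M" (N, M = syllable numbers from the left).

Base `to.su:.tu` (3 syllables):
  Weights: 1 to L, 2 su: H, 3 tu L.
  The penult (syllable 2, su:) is heavy, so it takes stress.
  → primary stress on syllable 2.
Suffixed `to.su:.tu.de:` (4 syllables):
  Weights: 2 su: H, 3 tu L, 4 de: H.
  The penult (syllable 3, tu) is light, so stress falls on the antepenult (syllable 2, su:).
  → primary stress on syllable 2.

no: stays on 2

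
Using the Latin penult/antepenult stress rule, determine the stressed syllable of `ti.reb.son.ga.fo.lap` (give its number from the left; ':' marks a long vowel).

Classical Latin: stress the penult if heavy (long vowel or closed), else the antepenult.
Weights: 4 ga L, 5 fo L, 6 lap H.
The penult (syllable 5, fo) is light, so stress falls on the antepenult (syllable 4, ga).
Stress on syllable 4: ti.reb.son.ˈga.fo.lap.

4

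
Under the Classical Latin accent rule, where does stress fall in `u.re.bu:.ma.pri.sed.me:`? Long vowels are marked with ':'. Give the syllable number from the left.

Classical Latin: stress the penult if heavy (long vowel or closed), else the antepenult.
Weights: 5 pri L, 6 sed H, 7 me: H.
The penult (syllable 6, sed) is heavy, so it takes stress.
Stress on syllable 6: u.re.bu:.ma.pri.ˈsed.me:.

6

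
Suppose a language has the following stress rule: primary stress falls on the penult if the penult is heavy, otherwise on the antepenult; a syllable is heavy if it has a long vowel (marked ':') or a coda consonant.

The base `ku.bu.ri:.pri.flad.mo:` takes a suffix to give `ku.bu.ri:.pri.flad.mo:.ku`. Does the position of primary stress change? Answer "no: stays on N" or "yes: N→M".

yes: 5→6

Base `ku.bu.ri:.pri.flad.mo:` (6 syllables):
  Weights: 4 pri L, 5 flad H, 6 mo: H.
  The penult (syllable 5, flad) is heavy, so it takes stress.
  → primary stress on syllable 5.
Suffixed `ku.bu.ri:.pri.flad.mo:.ku` (7 syllables):
  Weights: 5 flad H, 6 mo: H, 7 ku L.
  The penult (syllable 6, mo:) is heavy, so it takes stress.
  → primary stress on syllable 6.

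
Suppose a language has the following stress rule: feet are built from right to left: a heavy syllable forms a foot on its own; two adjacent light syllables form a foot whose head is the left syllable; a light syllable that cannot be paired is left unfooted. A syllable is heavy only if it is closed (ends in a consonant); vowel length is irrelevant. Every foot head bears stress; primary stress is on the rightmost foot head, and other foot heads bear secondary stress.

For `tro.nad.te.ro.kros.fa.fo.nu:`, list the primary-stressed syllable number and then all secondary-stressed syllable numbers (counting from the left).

primary 7, secondary 2, 3, 5

Weights: 1 tro L, 2 nad H, 3 te L, 4 ro L, 5 kros H, 6 fa L, 7 fo L, 8 nu: L.
Parse right to left (heavy = foot alone; LL = one foot; stranded L unfooted): tro (ˈnad) (ˈte.ro) (ˈkros) fa (ˈfo.nu:).
Foot heads: 2, 3, 5, 7.
Primary stress on the rightmost head = syllable 7.
Secondary stress on 2, 3, 5: tro.ˌnad.ˌte.ro.ˌkros.fa.ˈfo.nu:.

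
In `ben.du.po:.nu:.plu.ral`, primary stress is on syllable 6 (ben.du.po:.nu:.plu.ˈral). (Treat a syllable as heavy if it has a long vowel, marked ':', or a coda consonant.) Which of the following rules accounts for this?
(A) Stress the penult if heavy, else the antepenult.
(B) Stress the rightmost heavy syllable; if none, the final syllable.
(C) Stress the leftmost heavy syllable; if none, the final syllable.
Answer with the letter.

B

Rule A → syllable 4 (observed: 6).
Rule B → syllable 6 ✓.
Rule C → syllable 1 (observed: 6).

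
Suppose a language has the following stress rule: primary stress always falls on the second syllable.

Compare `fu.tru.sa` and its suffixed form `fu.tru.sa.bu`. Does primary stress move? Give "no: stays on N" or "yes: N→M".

no: stays on 2

Base `fu.tru.sa` (3 syllables):
  The word has 3 syllables; the second syllable is syllable 2 (tru).
  → primary stress on syllable 2.
Suffixed `fu.tru.sa.bu` (4 syllables):
  The word has 4 syllables; the second syllable is syllable 2 (tru).
  → primary stress on syllable 2.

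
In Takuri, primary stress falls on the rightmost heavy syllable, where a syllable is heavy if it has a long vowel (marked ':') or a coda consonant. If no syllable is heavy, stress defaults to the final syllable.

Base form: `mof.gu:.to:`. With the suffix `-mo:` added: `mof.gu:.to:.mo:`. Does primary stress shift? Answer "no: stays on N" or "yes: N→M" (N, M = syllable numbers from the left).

yes: 3→4

Base `mof.gu:.to:` (3 syllables):
  Weights: 1 mof H, 2 gu: H, 3 to: H.
  Heavy syllables in the domain: 1, 2, 3. The rightmost is syllable 3 (to:).
  → primary stress on syllable 3.
Suffixed `mof.gu:.to:.mo:` (4 syllables):
  Weights: 1 mof H, 2 gu: H, 3 to: H, 4 mo: H.
  Heavy syllables in the domain: 1, 2, 3, 4. The rightmost is syllable 4 (mo:).
  → primary stress on syllable 4.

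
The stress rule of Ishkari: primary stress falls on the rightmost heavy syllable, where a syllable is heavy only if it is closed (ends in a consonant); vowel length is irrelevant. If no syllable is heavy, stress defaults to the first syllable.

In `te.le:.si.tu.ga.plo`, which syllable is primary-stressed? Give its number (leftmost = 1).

1

Weights: 1 te L, 2 le: L, 3 si L, 4 tu L, 5 ga L, 6 plo L.
No heavy syllable in the domain; default to the first syllable = syllable 1.
Primary stress: syllable 1 → ˈte.le:.si.tu.ga.plo.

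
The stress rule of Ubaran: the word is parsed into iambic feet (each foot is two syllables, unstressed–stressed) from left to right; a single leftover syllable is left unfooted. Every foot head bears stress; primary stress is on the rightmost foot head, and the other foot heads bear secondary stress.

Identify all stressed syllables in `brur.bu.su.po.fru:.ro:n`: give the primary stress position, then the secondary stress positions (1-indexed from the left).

Parse left to right into iambic (σˈσ) feet: (brur.ˈbu) (su.ˈpo) (fru:.ˈro:n).
Foot heads (stressed positions): 2, 4, 6.
End Rule Rightmost: primary stress on the rightmost head = syllable 6.
Secondary stress on 2, 4: brur.ˌbu.su.ˌpo.fru:.ˈro:n.

primary 6, secondary 2, 4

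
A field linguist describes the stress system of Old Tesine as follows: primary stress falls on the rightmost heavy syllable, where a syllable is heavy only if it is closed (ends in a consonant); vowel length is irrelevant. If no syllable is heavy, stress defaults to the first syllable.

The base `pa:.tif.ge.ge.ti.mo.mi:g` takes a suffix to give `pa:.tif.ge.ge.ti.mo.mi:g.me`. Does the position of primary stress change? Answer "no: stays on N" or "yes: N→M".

no: stays on 7

Base `pa:.tif.ge.ge.ti.mo.mi:g` (7 syllables):
  Weights: 1 pa: L, 2 tif H, 3 ge L, 4 ge L, 5 ti L, 6 mo L, 7 mi:g H.
  Heavy syllables in the domain: 2, 7. The rightmost is syllable 7 (mi:g).
  → primary stress on syllable 7.
Suffixed `pa:.tif.ge.ge.ti.mo.mi:g.me` (8 syllables):
  Weights: 1 pa: L, 2 tif H, 3 ge L, 4 ge L, 5 ti L, 6 mo L, 7 mi:g H, 8 me L.
  Heavy syllables in the domain: 2, 7. The rightmost is syllable 7 (mi:g).
  → primary stress on syllable 7.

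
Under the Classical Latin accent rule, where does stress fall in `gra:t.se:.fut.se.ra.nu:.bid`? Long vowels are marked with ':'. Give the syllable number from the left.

6

Classical Latin: stress the penult if heavy (long vowel or closed), else the antepenult.
Weights: 5 ra L, 6 nu: H, 7 bid H.
The penult (syllable 6, nu:) is heavy, so it takes stress.
Stress on syllable 6: gra:t.se:.fut.se.ra.ˈnu:.bid.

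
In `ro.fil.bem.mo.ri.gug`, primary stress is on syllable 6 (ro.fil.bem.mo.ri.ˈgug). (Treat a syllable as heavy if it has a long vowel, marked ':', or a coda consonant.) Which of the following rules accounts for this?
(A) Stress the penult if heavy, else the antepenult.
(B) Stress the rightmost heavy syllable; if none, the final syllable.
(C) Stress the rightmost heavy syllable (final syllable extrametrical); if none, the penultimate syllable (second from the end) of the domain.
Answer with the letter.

B

Rule A → syllable 4 (observed: 6).
Rule B → syllable 6 ✓.
Rule C → syllable 3 (observed: 6).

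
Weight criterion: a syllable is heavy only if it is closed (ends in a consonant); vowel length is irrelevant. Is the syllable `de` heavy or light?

`de`: short vowel, open (no coda). Open (no coda) → light.

light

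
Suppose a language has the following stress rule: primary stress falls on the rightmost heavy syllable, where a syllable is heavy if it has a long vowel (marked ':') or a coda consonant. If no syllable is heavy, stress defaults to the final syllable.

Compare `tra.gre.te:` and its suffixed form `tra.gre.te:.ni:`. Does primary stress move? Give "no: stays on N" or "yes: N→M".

Base `tra.gre.te:` (3 syllables):
  Weights: 1 tra L, 2 gre L, 3 te: H.
  Heavy syllables in the domain: 3. The rightmost is syllable 3 (te:).
  → primary stress on syllable 3.
Suffixed `tra.gre.te:.ni:` (4 syllables):
  Weights: 1 tra L, 2 gre L, 3 te: H, 4 ni: H.
  Heavy syllables in the domain: 3, 4. The rightmost is syllable 4 (ni:).
  → primary stress on syllable 4.

yes: 3→4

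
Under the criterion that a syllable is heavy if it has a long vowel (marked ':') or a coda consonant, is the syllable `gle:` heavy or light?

heavy

`gle:`: long vowel, open (no coda). Long vowel → heavy.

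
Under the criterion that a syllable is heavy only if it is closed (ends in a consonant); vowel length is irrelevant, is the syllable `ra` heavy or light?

`ra`: short vowel, open (no coda). Open (no coda) → light.

light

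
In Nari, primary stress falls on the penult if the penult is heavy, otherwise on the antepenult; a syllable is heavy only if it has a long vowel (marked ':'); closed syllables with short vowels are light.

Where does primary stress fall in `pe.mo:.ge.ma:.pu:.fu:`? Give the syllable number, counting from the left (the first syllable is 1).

5

Weights: 4 ma: H, 5 pu: H, 6 fu: H.
The penult (syllable 5, pu:) is heavy, so it takes stress.
Primary stress: syllable 5 → pe.mo:.ge.ma:.ˈpu:.fu:.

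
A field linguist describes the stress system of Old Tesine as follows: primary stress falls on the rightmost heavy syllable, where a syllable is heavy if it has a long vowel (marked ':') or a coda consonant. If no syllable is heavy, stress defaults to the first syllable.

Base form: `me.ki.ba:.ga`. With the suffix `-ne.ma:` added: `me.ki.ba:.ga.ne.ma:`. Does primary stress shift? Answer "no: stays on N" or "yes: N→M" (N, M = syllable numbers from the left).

Base `me.ki.ba:.ga` (4 syllables):
  Weights: 1 me L, 2 ki L, 3 ba: H, 4 ga L.
  Heavy syllables in the domain: 3. The rightmost is syllable 3 (ba:).
  → primary stress on syllable 3.
Suffixed `me.ki.ba:.ga.ne.ma:` (6 syllables):
  Weights: 1 me L, 2 ki L, 3 ba: H, 4 ga L, 5 ne L, 6 ma: H.
  Heavy syllables in the domain: 3, 6. The rightmost is syllable 6 (ma:).
  → primary stress on syllable 6.

yes: 3→6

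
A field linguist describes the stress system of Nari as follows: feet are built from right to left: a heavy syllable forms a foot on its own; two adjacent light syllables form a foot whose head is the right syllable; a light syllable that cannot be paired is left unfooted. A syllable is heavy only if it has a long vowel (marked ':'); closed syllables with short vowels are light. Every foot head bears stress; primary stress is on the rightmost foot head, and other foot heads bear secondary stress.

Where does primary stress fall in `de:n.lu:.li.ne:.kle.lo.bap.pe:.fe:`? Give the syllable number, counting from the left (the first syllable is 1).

Weights: 1 de:n H, 2 lu: H, 3 li L, 4 ne: H, 5 kle L, 6 lo L, 7 bap L, 8 pe: H, 9 fe: H.
Parse right to left (heavy = foot alone; LL = one foot; stranded L unfooted): (ˈde:n) (ˈlu:) li (ˈne:) kle (lo.ˈbap) (ˈpe:) (ˈfe:).
Foot heads: 1, 2, 4, 7, 8, 9.
Primary stress on the rightmost head = syllable 9.
Primary stress: syllable 9 → de:n.lu:.li.ne:.kle.lo.bap.pe:.ˈfe:.

9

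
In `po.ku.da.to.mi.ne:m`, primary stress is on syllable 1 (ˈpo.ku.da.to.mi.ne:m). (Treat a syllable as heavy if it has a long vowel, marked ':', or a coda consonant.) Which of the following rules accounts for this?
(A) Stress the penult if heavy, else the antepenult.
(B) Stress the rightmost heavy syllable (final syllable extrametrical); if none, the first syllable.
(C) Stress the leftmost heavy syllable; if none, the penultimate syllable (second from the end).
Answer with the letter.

B

Rule A → syllable 4 (observed: 1).
Rule B → syllable 1 ✓.
Rule C → syllable 6 (observed: 1).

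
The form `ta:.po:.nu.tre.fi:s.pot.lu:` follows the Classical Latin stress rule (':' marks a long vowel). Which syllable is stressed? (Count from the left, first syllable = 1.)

Classical Latin: stress the penult if heavy (long vowel or closed), else the antepenult.
Weights: 5 fi:s H, 6 pot H, 7 lu: H.
The penult (syllable 6, pot) is heavy, so it takes stress.
Stress on syllable 6: ta:.po:.nu.tre.fi:s.ˈpot.lu:.

6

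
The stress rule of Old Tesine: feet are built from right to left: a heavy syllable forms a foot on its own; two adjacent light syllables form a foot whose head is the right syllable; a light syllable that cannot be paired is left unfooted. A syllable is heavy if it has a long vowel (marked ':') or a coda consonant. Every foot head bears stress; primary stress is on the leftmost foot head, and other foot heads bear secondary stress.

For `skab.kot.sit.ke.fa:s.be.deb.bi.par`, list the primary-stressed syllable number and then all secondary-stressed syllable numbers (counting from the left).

Weights: 1 skab H, 2 kot H, 3 sit H, 4 ke L, 5 fa:s H, 6 be L, 7 deb H, 8 bi L, 9 par H.
Parse right to left (heavy = foot alone; LL = one foot; stranded L unfooted): (ˈskab) (ˈkot) (ˈsit) ke (ˈfa:s) be (ˈdeb) bi (ˈpar).
Foot heads: 1, 2, 3, 5, 7, 9.
Primary stress on the leftmost head = syllable 1.
Secondary stress on 2, 3, 5, 7, 9: ˈskab.ˌkot.ˌsit.ke.ˌfa:s.be.ˌdeb.bi.ˌpar.

primary 1, secondary 2, 3, 5, 7, 9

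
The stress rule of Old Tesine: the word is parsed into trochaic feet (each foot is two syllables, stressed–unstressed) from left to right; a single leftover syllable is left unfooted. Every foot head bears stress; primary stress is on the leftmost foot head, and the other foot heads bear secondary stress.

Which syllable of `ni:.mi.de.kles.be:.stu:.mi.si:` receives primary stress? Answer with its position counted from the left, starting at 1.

1

Parse left to right into trochaic (ˈσσ) feet: (ˈni:.mi) (ˈde.kles) (ˈbe:.stu:) (ˈmi.si:).
Foot heads (stressed positions): 1, 3, 5, 7.
End Rule Leftmost: primary stress on the leftmost head = syllable 1.
Primary stress: syllable 1 → ˈni:.mi.de.kles.be:.stu:.mi.si:.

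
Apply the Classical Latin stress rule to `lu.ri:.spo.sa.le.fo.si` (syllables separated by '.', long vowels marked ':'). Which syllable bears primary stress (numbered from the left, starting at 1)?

5

Classical Latin: stress the penult if heavy (long vowel or closed), else the antepenult.
Weights: 5 le L, 6 fo L, 7 si L.
The penult (syllable 6, fo) is light, so stress falls on the antepenult (syllable 5, le).
Stress on syllable 5: lu.ri:.spo.sa.ˈle.fo.si.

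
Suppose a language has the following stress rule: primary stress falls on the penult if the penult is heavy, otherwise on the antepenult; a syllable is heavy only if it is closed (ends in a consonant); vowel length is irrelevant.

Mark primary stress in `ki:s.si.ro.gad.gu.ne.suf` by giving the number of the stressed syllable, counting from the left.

Weights: 5 gu L, 6 ne L, 7 suf H.
The penult (syllable 6, ne) is light, so stress falls on the antepenult (syllable 5, gu).
Primary stress: syllable 5 → ki:s.si.ro.gad.ˈgu.ne.suf.

5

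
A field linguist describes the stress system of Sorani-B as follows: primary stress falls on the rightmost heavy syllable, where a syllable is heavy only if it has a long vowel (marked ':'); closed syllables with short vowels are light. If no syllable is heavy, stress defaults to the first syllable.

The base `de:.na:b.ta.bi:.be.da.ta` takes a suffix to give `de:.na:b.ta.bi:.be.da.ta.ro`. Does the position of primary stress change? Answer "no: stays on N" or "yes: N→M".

Base `de:.na:b.ta.bi:.be.da.ta` (7 syllables):
  Weights: 1 de: H, 2 na:b H, 3 ta L, 4 bi: H, 5 be L, 6 da L, 7 ta L.
  Heavy syllables in the domain: 1, 2, 4. The rightmost is syllable 4 (bi:).
  → primary stress on syllable 4.
Suffixed `de:.na:b.ta.bi:.be.da.ta.ro` (8 syllables):
  Weights: 1 de: H, 2 na:b H, 3 ta L, 4 bi: H, 5 be L, 6 da L, 7 ta L, 8 ro L.
  Heavy syllables in the domain: 1, 2, 4. The rightmost is syllable 4 (bi:).
  → primary stress on syllable 4.

no: stays on 4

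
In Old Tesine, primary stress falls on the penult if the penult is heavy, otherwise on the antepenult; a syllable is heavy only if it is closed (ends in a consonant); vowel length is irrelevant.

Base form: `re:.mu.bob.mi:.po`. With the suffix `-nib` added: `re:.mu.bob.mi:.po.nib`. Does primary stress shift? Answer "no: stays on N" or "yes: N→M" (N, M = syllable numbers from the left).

Base `re:.mu.bob.mi:.po` (5 syllables):
  Weights: 3 bob H, 4 mi: L, 5 po L.
  The penult (syllable 4, mi:) is light, so stress falls on the antepenult (syllable 3, bob).
  → primary stress on syllable 3.
Suffixed `re:.mu.bob.mi:.po.nib` (6 syllables):
  Weights: 4 mi: L, 5 po L, 6 nib H.
  The penult (syllable 5, po) is light, so stress falls on the antepenult (syllable 4, mi:).
  → primary stress on syllable 4.

yes: 3→4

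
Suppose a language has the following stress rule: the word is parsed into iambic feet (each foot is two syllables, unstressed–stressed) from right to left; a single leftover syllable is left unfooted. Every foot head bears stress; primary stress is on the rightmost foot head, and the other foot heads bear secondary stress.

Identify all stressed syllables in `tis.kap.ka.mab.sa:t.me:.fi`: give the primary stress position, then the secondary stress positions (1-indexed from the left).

primary 7, secondary 3, 5

Parse right to left into iambic (σˈσ) feet: tis (kap.ˈka) (mab.ˈsa:t) (me:.ˈfi). Syllable 1 is left unfooted.
Foot heads (stressed positions): 3, 5, 7.
End Rule Rightmost: primary stress on the rightmost head = syllable 7.
Secondary stress on 3, 5: tis.kap.ˌka.mab.ˌsa:t.me:.ˈfi.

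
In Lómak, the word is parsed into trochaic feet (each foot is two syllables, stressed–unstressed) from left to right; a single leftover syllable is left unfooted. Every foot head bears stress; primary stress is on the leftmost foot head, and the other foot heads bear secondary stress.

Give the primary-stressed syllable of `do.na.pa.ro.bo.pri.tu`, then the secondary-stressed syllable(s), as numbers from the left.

primary 1, secondary 3, 5

Parse left to right into trochaic (ˈσσ) feet: (ˈdo.na) (ˈpa.ro) (ˈbo.pri) tu. Syllable 7 is left unfooted.
Foot heads (stressed positions): 1, 3, 5.
End Rule Leftmost: primary stress on the leftmost head = syllable 1.
Secondary stress on 3, 5: ˈdo.na.ˌpa.ro.ˌbo.pri.tu.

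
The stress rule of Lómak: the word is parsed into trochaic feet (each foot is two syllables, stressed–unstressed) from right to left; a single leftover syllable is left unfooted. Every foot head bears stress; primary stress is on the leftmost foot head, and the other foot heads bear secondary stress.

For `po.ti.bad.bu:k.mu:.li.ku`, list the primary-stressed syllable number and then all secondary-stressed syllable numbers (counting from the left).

Parse right to left into trochaic (ˈσσ) feet: po (ˈti.bad) (ˈbu:k.mu:) (ˈli.ku). Syllable 1 is left unfooted.
Foot heads (stressed positions): 2, 4, 6.
End Rule Leftmost: primary stress on the leftmost head = syllable 2.
Secondary stress on 4, 6: po.ˈti.bad.ˌbu:k.mu:.ˌli.ku.

primary 2, secondary 4, 6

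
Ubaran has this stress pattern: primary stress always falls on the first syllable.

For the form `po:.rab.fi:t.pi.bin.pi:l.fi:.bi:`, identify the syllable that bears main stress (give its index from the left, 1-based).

The word has 8 syllables; the first syllable is syllable 1 (po:).
Primary stress: syllable 1 → ˈpo:.rab.fi:t.pi.bin.pi:l.fi:.bi:.

1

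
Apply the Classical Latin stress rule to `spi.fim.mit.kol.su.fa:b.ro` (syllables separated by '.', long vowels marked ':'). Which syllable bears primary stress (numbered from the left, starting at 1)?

Classical Latin: stress the penult if heavy (long vowel or closed), else the antepenult.
Weights: 5 su L, 6 fa:b H, 7 ro L.
The penult (syllable 6, fa:b) is heavy, so it takes stress.
Stress on syllable 6: spi.fim.mit.kol.su.ˈfa:b.ro.

6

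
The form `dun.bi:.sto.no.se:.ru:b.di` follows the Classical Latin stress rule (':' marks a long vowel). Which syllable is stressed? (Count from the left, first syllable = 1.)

Classical Latin: stress the penult if heavy (long vowel or closed), else the antepenult.
Weights: 5 se: H, 6 ru:b H, 7 di L.
The penult (syllable 6, ru:b) is heavy, so it takes stress.
Stress on syllable 6: dun.bi:.sto.no.se:.ˈru:b.di.

6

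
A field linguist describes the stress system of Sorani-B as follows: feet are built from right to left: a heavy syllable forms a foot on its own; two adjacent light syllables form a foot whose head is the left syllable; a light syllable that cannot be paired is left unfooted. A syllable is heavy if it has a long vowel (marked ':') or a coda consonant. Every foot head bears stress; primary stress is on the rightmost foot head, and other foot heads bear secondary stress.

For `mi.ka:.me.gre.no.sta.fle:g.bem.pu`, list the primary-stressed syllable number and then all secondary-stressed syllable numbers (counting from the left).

Weights: 1 mi L, 2 ka: H, 3 me L, 4 gre L, 5 no L, 6 sta L, 7 fle:g H, 8 bem H, 9 pu L.
Parse right to left (heavy = foot alone; LL = one foot; stranded L unfooted): mi (ˈka:) (ˈme.gre) (ˈno.sta) (ˈfle:g) (ˈbem) pu.
Foot heads: 2, 3, 5, 7, 8.
Primary stress on the rightmost head = syllable 8.
Secondary stress on 2, 3, 5, 7: mi.ˌka:.ˌme.gre.ˌno.sta.ˌfle:g.ˈbem.pu.

primary 8, secondary 2, 3, 5, 7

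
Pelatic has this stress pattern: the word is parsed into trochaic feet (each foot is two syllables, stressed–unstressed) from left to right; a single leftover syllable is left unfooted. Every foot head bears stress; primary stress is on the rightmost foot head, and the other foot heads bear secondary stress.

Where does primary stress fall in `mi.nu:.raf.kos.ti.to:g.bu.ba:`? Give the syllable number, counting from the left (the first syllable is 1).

7

Parse left to right into trochaic (ˈσσ) feet: (ˈmi.nu:) (ˈraf.kos) (ˈti.to:g) (ˈbu.ba:).
Foot heads (stressed positions): 1, 3, 5, 7.
End Rule Rightmost: primary stress on the rightmost head = syllable 7.
Primary stress: syllable 7 → mi.nu:.raf.kos.ti.to:g.ˈbu.ba:.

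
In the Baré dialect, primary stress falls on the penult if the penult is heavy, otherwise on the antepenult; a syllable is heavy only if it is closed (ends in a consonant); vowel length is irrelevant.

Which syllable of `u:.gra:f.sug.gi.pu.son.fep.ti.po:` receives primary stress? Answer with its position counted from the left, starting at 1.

7

Weights: 7 fep H, 8 ti L, 9 po: L.
The penult (syllable 8, ti) is light, so stress falls on the antepenult (syllable 7, fep).
Primary stress: syllable 7 → u:.gra:f.sug.gi.pu.son.ˈfep.ti.po:.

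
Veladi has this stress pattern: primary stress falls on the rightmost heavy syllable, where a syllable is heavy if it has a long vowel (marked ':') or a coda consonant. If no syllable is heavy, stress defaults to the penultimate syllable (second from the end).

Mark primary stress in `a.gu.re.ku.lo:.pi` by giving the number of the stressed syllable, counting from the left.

5

Weights: 1 a L, 2 gu L, 3 re L, 4 ku L, 5 lo: H, 6 pi L.
Heavy syllables in the domain: 5. The rightmost is syllable 5 (lo:).
Primary stress: syllable 5 → a.gu.re.ku.ˈlo:.pi.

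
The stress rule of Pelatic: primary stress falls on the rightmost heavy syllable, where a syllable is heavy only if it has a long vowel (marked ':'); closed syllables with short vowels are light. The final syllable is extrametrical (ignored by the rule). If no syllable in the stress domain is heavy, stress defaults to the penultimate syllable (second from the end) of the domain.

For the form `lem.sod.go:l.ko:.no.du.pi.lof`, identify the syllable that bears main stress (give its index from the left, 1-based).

The final syllable (8, lof) is extrametrical; the stress domain is syllables 1–7.
Weights: 1 lem L, 2 sod L, 3 go:l H, 4 ko: H, 5 no L, 6 du L, 7 pi L.
Heavy syllables in the domain: 3, 4. The rightmost is syllable 4 (ko:).
Primary stress: syllable 4 → lem.sod.go:l.ˈko:.no.du.pi.lof.

4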